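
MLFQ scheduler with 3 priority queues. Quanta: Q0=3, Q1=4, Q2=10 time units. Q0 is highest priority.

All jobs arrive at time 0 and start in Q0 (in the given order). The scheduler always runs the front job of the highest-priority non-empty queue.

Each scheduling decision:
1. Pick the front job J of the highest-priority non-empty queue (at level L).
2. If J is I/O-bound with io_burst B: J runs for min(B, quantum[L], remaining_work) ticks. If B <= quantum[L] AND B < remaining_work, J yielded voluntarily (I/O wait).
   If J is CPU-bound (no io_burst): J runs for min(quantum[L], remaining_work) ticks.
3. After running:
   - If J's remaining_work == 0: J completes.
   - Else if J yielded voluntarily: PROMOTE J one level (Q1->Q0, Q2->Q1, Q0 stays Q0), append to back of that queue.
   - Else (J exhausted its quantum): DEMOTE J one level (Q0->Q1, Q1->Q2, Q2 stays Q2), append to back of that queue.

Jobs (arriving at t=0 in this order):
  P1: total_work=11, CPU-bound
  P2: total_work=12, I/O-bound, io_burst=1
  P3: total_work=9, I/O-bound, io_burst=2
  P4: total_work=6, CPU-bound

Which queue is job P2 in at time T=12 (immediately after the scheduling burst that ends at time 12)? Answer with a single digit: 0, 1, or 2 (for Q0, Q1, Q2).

Answer: 0

Derivation:
t=0-3: P1@Q0 runs 3, rem=8, quantum used, demote→Q1. Q0=[P2,P3,P4] Q1=[P1] Q2=[]
t=3-4: P2@Q0 runs 1, rem=11, I/O yield, promote→Q0. Q0=[P3,P4,P2] Q1=[P1] Q2=[]
t=4-6: P3@Q0 runs 2, rem=7, I/O yield, promote→Q0. Q0=[P4,P2,P3] Q1=[P1] Q2=[]
t=6-9: P4@Q0 runs 3, rem=3, quantum used, demote→Q1. Q0=[P2,P3] Q1=[P1,P4] Q2=[]
t=9-10: P2@Q0 runs 1, rem=10, I/O yield, promote→Q0. Q0=[P3,P2] Q1=[P1,P4] Q2=[]
t=10-12: P3@Q0 runs 2, rem=5, I/O yield, promote→Q0. Q0=[P2,P3] Q1=[P1,P4] Q2=[]
t=12-13: P2@Q0 runs 1, rem=9, I/O yield, promote→Q0. Q0=[P3,P2] Q1=[P1,P4] Q2=[]
t=13-15: P3@Q0 runs 2, rem=3, I/O yield, promote→Q0. Q0=[P2,P3] Q1=[P1,P4] Q2=[]
t=15-16: P2@Q0 runs 1, rem=8, I/O yield, promote→Q0. Q0=[P3,P2] Q1=[P1,P4] Q2=[]
t=16-18: P3@Q0 runs 2, rem=1, I/O yield, promote→Q0. Q0=[P2,P3] Q1=[P1,P4] Q2=[]
t=18-19: P2@Q0 runs 1, rem=7, I/O yield, promote→Q0. Q0=[P3,P2] Q1=[P1,P4] Q2=[]
t=19-20: P3@Q0 runs 1, rem=0, completes. Q0=[P2] Q1=[P1,P4] Q2=[]
t=20-21: P2@Q0 runs 1, rem=6, I/O yield, promote→Q0. Q0=[P2] Q1=[P1,P4] Q2=[]
t=21-22: P2@Q0 runs 1, rem=5, I/O yield, promote→Q0. Q0=[P2] Q1=[P1,P4] Q2=[]
t=22-23: P2@Q0 runs 1, rem=4, I/O yield, promote→Q0. Q0=[P2] Q1=[P1,P4] Q2=[]
t=23-24: P2@Q0 runs 1, rem=3, I/O yield, promote→Q0. Q0=[P2] Q1=[P1,P4] Q2=[]
t=24-25: P2@Q0 runs 1, rem=2, I/O yield, promote→Q0. Q0=[P2] Q1=[P1,P4] Q2=[]
t=25-26: P2@Q0 runs 1, rem=1, I/O yield, promote→Q0. Q0=[P2] Q1=[P1,P4] Q2=[]
t=26-27: P2@Q0 runs 1, rem=0, completes. Q0=[] Q1=[P1,P4] Q2=[]
t=27-31: P1@Q1 runs 4, rem=4, quantum used, demote→Q2. Q0=[] Q1=[P4] Q2=[P1]
t=31-34: P4@Q1 runs 3, rem=0, completes. Q0=[] Q1=[] Q2=[P1]
t=34-38: P1@Q2 runs 4, rem=0, completes. Q0=[] Q1=[] Q2=[]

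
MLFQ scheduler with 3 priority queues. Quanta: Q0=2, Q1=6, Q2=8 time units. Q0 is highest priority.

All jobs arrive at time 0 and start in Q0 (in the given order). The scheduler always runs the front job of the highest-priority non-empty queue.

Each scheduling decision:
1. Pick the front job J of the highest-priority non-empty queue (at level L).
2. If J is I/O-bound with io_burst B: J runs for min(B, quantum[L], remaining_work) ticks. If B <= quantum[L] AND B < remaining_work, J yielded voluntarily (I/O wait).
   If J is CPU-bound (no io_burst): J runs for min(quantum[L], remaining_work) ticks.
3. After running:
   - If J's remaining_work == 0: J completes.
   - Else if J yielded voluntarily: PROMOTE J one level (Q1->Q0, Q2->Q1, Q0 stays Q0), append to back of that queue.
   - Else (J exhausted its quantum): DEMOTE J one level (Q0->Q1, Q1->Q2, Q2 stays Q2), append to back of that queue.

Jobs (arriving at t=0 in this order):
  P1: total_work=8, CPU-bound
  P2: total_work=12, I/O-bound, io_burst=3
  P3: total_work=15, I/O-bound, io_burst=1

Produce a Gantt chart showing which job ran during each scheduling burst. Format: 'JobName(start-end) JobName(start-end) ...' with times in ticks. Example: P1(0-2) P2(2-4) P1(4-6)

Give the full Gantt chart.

t=0-2: P1@Q0 runs 2, rem=6, quantum used, demote→Q1. Q0=[P2,P3] Q1=[P1] Q2=[]
t=2-4: P2@Q0 runs 2, rem=10, quantum used, demote→Q1. Q0=[P3] Q1=[P1,P2] Q2=[]
t=4-5: P3@Q0 runs 1, rem=14, I/O yield, promote→Q0. Q0=[P3] Q1=[P1,P2] Q2=[]
t=5-6: P3@Q0 runs 1, rem=13, I/O yield, promote→Q0. Q0=[P3] Q1=[P1,P2] Q2=[]
t=6-7: P3@Q0 runs 1, rem=12, I/O yield, promote→Q0. Q0=[P3] Q1=[P1,P2] Q2=[]
t=7-8: P3@Q0 runs 1, rem=11, I/O yield, promote→Q0. Q0=[P3] Q1=[P1,P2] Q2=[]
t=8-9: P3@Q0 runs 1, rem=10, I/O yield, promote→Q0. Q0=[P3] Q1=[P1,P2] Q2=[]
t=9-10: P3@Q0 runs 1, rem=9, I/O yield, promote→Q0. Q0=[P3] Q1=[P1,P2] Q2=[]
t=10-11: P3@Q0 runs 1, rem=8, I/O yield, promote→Q0. Q0=[P3] Q1=[P1,P2] Q2=[]
t=11-12: P3@Q0 runs 1, rem=7, I/O yield, promote→Q0. Q0=[P3] Q1=[P1,P2] Q2=[]
t=12-13: P3@Q0 runs 1, rem=6, I/O yield, promote→Q0. Q0=[P3] Q1=[P1,P2] Q2=[]
t=13-14: P3@Q0 runs 1, rem=5, I/O yield, promote→Q0. Q0=[P3] Q1=[P1,P2] Q2=[]
t=14-15: P3@Q0 runs 1, rem=4, I/O yield, promote→Q0. Q0=[P3] Q1=[P1,P2] Q2=[]
t=15-16: P3@Q0 runs 1, rem=3, I/O yield, promote→Q0. Q0=[P3] Q1=[P1,P2] Q2=[]
t=16-17: P3@Q0 runs 1, rem=2, I/O yield, promote→Q0. Q0=[P3] Q1=[P1,P2] Q2=[]
t=17-18: P3@Q0 runs 1, rem=1, I/O yield, promote→Q0. Q0=[P3] Q1=[P1,P2] Q2=[]
t=18-19: P3@Q0 runs 1, rem=0, completes. Q0=[] Q1=[P1,P2] Q2=[]
t=19-25: P1@Q1 runs 6, rem=0, completes. Q0=[] Q1=[P2] Q2=[]
t=25-28: P2@Q1 runs 3, rem=7, I/O yield, promote→Q0. Q0=[P2] Q1=[] Q2=[]
t=28-30: P2@Q0 runs 2, rem=5, quantum used, demote→Q1. Q0=[] Q1=[P2] Q2=[]
t=30-33: P2@Q1 runs 3, rem=2, I/O yield, promote→Q0. Q0=[P2] Q1=[] Q2=[]
t=33-35: P2@Q0 runs 2, rem=0, completes. Q0=[] Q1=[] Q2=[]

Answer: P1(0-2) P2(2-4) P3(4-5) P3(5-6) P3(6-7) P3(7-8) P3(8-9) P3(9-10) P3(10-11) P3(11-12) P3(12-13) P3(13-14) P3(14-15) P3(15-16) P3(16-17) P3(17-18) P3(18-19) P1(19-25) P2(25-28) P2(28-30) P2(30-33) P2(33-35)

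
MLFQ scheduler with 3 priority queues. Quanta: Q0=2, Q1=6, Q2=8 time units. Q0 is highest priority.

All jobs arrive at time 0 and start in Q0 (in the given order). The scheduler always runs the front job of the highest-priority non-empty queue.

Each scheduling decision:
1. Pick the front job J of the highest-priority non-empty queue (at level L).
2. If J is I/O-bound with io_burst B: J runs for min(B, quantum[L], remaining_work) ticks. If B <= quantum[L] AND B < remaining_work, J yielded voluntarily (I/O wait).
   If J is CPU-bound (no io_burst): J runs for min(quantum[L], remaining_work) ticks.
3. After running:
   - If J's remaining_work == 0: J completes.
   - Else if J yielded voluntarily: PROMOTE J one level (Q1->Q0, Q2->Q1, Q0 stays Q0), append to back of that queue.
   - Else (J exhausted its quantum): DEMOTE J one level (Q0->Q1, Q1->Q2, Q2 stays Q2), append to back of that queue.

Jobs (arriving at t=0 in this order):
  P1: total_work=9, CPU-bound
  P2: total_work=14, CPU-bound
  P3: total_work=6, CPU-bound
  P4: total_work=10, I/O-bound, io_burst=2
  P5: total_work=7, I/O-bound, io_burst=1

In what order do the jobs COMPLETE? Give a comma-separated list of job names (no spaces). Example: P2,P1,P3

Answer: P4,P5,P3,P1,P2

Derivation:
t=0-2: P1@Q0 runs 2, rem=7, quantum used, demote→Q1. Q0=[P2,P3,P4,P5] Q1=[P1] Q2=[]
t=2-4: P2@Q0 runs 2, rem=12, quantum used, demote→Q1. Q0=[P3,P4,P5] Q1=[P1,P2] Q2=[]
t=4-6: P3@Q0 runs 2, rem=4, quantum used, demote→Q1. Q0=[P4,P5] Q1=[P1,P2,P3] Q2=[]
t=6-8: P4@Q0 runs 2, rem=8, I/O yield, promote→Q0. Q0=[P5,P4] Q1=[P1,P2,P3] Q2=[]
t=8-9: P5@Q0 runs 1, rem=6, I/O yield, promote→Q0. Q0=[P4,P5] Q1=[P1,P2,P3] Q2=[]
t=9-11: P4@Q0 runs 2, rem=6, I/O yield, promote→Q0. Q0=[P5,P4] Q1=[P1,P2,P3] Q2=[]
t=11-12: P5@Q0 runs 1, rem=5, I/O yield, promote→Q0. Q0=[P4,P5] Q1=[P1,P2,P3] Q2=[]
t=12-14: P4@Q0 runs 2, rem=4, I/O yield, promote→Q0. Q0=[P5,P4] Q1=[P1,P2,P3] Q2=[]
t=14-15: P5@Q0 runs 1, rem=4, I/O yield, promote→Q0. Q0=[P4,P5] Q1=[P1,P2,P3] Q2=[]
t=15-17: P4@Q0 runs 2, rem=2, I/O yield, promote→Q0. Q0=[P5,P4] Q1=[P1,P2,P3] Q2=[]
t=17-18: P5@Q0 runs 1, rem=3, I/O yield, promote→Q0. Q0=[P4,P5] Q1=[P1,P2,P3] Q2=[]
t=18-20: P4@Q0 runs 2, rem=0, completes. Q0=[P5] Q1=[P1,P2,P3] Q2=[]
t=20-21: P5@Q0 runs 1, rem=2, I/O yield, promote→Q0. Q0=[P5] Q1=[P1,P2,P3] Q2=[]
t=21-22: P5@Q0 runs 1, rem=1, I/O yield, promote→Q0. Q0=[P5] Q1=[P1,P2,P3] Q2=[]
t=22-23: P5@Q0 runs 1, rem=0, completes. Q0=[] Q1=[P1,P2,P3] Q2=[]
t=23-29: P1@Q1 runs 6, rem=1, quantum used, demote→Q2. Q0=[] Q1=[P2,P3] Q2=[P1]
t=29-35: P2@Q1 runs 6, rem=6, quantum used, demote→Q2. Q0=[] Q1=[P3] Q2=[P1,P2]
t=35-39: P3@Q1 runs 4, rem=0, completes. Q0=[] Q1=[] Q2=[P1,P2]
t=39-40: P1@Q2 runs 1, rem=0, completes. Q0=[] Q1=[] Q2=[P2]
t=40-46: P2@Q2 runs 6, rem=0, completes. Q0=[] Q1=[] Q2=[]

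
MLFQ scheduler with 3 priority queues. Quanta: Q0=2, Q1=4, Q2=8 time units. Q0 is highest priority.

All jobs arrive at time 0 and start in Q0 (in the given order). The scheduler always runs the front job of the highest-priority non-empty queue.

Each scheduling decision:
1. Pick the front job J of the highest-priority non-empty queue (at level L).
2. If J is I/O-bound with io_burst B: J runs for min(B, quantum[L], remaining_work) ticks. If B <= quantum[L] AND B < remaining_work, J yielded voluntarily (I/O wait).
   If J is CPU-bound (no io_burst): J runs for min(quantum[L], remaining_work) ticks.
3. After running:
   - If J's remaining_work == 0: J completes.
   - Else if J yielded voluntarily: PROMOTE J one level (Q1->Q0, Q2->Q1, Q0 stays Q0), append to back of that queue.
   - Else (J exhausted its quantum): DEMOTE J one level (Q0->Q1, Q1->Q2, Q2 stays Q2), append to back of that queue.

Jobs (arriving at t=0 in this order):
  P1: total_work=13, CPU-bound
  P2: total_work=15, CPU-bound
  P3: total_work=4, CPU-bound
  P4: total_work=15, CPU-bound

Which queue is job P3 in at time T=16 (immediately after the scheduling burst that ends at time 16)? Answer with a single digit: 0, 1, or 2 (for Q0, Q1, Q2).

t=0-2: P1@Q0 runs 2, rem=11, quantum used, demote→Q1. Q0=[P2,P3,P4] Q1=[P1] Q2=[]
t=2-4: P2@Q0 runs 2, rem=13, quantum used, demote→Q1. Q0=[P3,P4] Q1=[P1,P2] Q2=[]
t=4-6: P3@Q0 runs 2, rem=2, quantum used, demote→Q1. Q0=[P4] Q1=[P1,P2,P3] Q2=[]
t=6-8: P4@Q0 runs 2, rem=13, quantum used, demote→Q1. Q0=[] Q1=[P1,P2,P3,P4] Q2=[]
t=8-12: P1@Q1 runs 4, rem=7, quantum used, demote→Q2. Q0=[] Q1=[P2,P3,P4] Q2=[P1]
t=12-16: P2@Q1 runs 4, rem=9, quantum used, demote→Q2. Q0=[] Q1=[P3,P4] Q2=[P1,P2]
t=16-18: P3@Q1 runs 2, rem=0, completes. Q0=[] Q1=[P4] Q2=[P1,P2]
t=18-22: P4@Q1 runs 4, rem=9, quantum used, demote→Q2. Q0=[] Q1=[] Q2=[P1,P2,P4]
t=22-29: P1@Q2 runs 7, rem=0, completes. Q0=[] Q1=[] Q2=[P2,P4]
t=29-37: P2@Q2 runs 8, rem=1, quantum used, demote→Q2. Q0=[] Q1=[] Q2=[P4,P2]
t=37-45: P4@Q2 runs 8, rem=1, quantum used, demote→Q2. Q0=[] Q1=[] Q2=[P2,P4]
t=45-46: P2@Q2 runs 1, rem=0, completes. Q0=[] Q1=[] Q2=[P4]
t=46-47: P4@Q2 runs 1, rem=0, completes. Q0=[] Q1=[] Q2=[]

Answer: 1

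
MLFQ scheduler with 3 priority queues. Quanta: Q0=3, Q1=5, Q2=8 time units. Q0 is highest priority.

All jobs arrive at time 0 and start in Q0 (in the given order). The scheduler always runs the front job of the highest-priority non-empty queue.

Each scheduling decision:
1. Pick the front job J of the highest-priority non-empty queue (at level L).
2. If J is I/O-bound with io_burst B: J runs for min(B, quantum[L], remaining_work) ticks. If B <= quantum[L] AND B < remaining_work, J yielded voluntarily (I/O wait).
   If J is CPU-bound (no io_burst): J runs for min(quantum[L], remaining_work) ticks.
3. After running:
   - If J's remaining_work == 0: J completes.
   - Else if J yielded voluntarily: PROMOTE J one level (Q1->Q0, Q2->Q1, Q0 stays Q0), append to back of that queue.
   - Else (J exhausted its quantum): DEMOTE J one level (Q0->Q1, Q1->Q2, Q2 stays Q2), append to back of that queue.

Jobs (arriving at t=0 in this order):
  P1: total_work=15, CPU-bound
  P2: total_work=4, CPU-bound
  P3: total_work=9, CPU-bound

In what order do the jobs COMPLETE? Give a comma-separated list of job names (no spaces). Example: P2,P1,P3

Answer: P2,P1,P3

Derivation:
t=0-3: P1@Q0 runs 3, rem=12, quantum used, demote→Q1. Q0=[P2,P3] Q1=[P1] Q2=[]
t=3-6: P2@Q0 runs 3, rem=1, quantum used, demote→Q1. Q0=[P3] Q1=[P1,P2] Q2=[]
t=6-9: P3@Q0 runs 3, rem=6, quantum used, demote→Q1. Q0=[] Q1=[P1,P2,P3] Q2=[]
t=9-14: P1@Q1 runs 5, rem=7, quantum used, demote→Q2. Q0=[] Q1=[P2,P3] Q2=[P1]
t=14-15: P2@Q1 runs 1, rem=0, completes. Q0=[] Q1=[P3] Q2=[P1]
t=15-20: P3@Q1 runs 5, rem=1, quantum used, demote→Q2. Q0=[] Q1=[] Q2=[P1,P3]
t=20-27: P1@Q2 runs 7, rem=0, completes. Q0=[] Q1=[] Q2=[P3]
t=27-28: P3@Q2 runs 1, rem=0, completes. Q0=[] Q1=[] Q2=[]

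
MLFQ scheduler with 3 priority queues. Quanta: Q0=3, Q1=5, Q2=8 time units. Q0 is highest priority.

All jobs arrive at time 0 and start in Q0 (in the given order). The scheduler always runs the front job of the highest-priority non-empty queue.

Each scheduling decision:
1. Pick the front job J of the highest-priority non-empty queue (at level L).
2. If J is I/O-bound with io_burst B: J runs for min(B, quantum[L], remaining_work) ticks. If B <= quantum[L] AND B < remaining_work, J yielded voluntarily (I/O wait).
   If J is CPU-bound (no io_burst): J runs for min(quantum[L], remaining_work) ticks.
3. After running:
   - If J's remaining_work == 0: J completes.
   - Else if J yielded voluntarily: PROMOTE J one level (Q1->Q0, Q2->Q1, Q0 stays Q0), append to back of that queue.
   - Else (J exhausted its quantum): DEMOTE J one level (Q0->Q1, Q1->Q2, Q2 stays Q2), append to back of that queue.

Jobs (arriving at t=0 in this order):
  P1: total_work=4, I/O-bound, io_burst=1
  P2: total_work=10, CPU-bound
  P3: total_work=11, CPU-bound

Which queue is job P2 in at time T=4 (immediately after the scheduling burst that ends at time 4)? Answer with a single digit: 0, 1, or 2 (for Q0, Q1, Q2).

t=0-1: P1@Q0 runs 1, rem=3, I/O yield, promote→Q0. Q0=[P2,P3,P1] Q1=[] Q2=[]
t=1-4: P2@Q0 runs 3, rem=7, quantum used, demote→Q1. Q0=[P3,P1] Q1=[P2] Q2=[]
t=4-7: P3@Q0 runs 3, rem=8, quantum used, demote→Q1. Q0=[P1] Q1=[P2,P3] Q2=[]
t=7-8: P1@Q0 runs 1, rem=2, I/O yield, promote→Q0. Q0=[P1] Q1=[P2,P3] Q2=[]
t=8-9: P1@Q0 runs 1, rem=1, I/O yield, promote→Q0. Q0=[P1] Q1=[P2,P3] Q2=[]
t=9-10: P1@Q0 runs 1, rem=0, completes. Q0=[] Q1=[P2,P3] Q2=[]
t=10-15: P2@Q1 runs 5, rem=2, quantum used, demote→Q2. Q0=[] Q1=[P3] Q2=[P2]
t=15-20: P3@Q1 runs 5, rem=3, quantum used, demote→Q2. Q0=[] Q1=[] Q2=[P2,P3]
t=20-22: P2@Q2 runs 2, rem=0, completes. Q0=[] Q1=[] Q2=[P3]
t=22-25: P3@Q2 runs 3, rem=0, completes. Q0=[] Q1=[] Q2=[]

Answer: 1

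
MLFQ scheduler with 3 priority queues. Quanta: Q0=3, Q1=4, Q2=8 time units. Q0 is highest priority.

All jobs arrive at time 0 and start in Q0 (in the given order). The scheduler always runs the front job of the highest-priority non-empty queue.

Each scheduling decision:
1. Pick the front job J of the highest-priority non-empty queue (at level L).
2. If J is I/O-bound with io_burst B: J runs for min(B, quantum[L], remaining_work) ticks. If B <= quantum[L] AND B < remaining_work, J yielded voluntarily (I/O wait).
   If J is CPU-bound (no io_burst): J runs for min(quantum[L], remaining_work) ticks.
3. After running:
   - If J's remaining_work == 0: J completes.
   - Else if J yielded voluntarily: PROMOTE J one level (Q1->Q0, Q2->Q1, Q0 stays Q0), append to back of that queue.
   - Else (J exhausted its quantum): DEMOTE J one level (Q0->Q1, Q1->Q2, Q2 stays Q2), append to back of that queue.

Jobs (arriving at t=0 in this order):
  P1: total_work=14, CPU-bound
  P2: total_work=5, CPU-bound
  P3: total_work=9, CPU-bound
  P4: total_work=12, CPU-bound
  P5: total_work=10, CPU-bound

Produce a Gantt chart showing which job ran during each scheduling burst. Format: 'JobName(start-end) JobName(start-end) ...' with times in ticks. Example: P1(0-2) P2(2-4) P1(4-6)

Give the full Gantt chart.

t=0-3: P1@Q0 runs 3, rem=11, quantum used, demote→Q1. Q0=[P2,P3,P4,P5] Q1=[P1] Q2=[]
t=3-6: P2@Q0 runs 3, rem=2, quantum used, demote→Q1. Q0=[P3,P4,P5] Q1=[P1,P2] Q2=[]
t=6-9: P3@Q0 runs 3, rem=6, quantum used, demote→Q1. Q0=[P4,P5] Q1=[P1,P2,P3] Q2=[]
t=9-12: P4@Q0 runs 3, rem=9, quantum used, demote→Q1. Q0=[P5] Q1=[P1,P2,P3,P4] Q2=[]
t=12-15: P5@Q0 runs 3, rem=7, quantum used, demote→Q1. Q0=[] Q1=[P1,P2,P3,P4,P5] Q2=[]
t=15-19: P1@Q1 runs 4, rem=7, quantum used, demote→Q2. Q0=[] Q1=[P2,P3,P4,P5] Q2=[P1]
t=19-21: P2@Q1 runs 2, rem=0, completes. Q0=[] Q1=[P3,P4,P5] Q2=[P1]
t=21-25: P3@Q1 runs 4, rem=2, quantum used, demote→Q2. Q0=[] Q1=[P4,P5] Q2=[P1,P3]
t=25-29: P4@Q1 runs 4, rem=5, quantum used, demote→Q2. Q0=[] Q1=[P5] Q2=[P1,P3,P4]
t=29-33: P5@Q1 runs 4, rem=3, quantum used, demote→Q2. Q0=[] Q1=[] Q2=[P1,P3,P4,P5]
t=33-40: P1@Q2 runs 7, rem=0, completes. Q0=[] Q1=[] Q2=[P3,P4,P5]
t=40-42: P3@Q2 runs 2, rem=0, completes. Q0=[] Q1=[] Q2=[P4,P5]
t=42-47: P4@Q2 runs 5, rem=0, completes. Q0=[] Q1=[] Q2=[P5]
t=47-50: P5@Q2 runs 3, rem=0, completes. Q0=[] Q1=[] Q2=[]

Answer: P1(0-3) P2(3-6) P3(6-9) P4(9-12) P5(12-15) P1(15-19) P2(19-21) P3(21-25) P4(25-29) P5(29-33) P1(33-40) P3(40-42) P4(42-47) P5(47-50)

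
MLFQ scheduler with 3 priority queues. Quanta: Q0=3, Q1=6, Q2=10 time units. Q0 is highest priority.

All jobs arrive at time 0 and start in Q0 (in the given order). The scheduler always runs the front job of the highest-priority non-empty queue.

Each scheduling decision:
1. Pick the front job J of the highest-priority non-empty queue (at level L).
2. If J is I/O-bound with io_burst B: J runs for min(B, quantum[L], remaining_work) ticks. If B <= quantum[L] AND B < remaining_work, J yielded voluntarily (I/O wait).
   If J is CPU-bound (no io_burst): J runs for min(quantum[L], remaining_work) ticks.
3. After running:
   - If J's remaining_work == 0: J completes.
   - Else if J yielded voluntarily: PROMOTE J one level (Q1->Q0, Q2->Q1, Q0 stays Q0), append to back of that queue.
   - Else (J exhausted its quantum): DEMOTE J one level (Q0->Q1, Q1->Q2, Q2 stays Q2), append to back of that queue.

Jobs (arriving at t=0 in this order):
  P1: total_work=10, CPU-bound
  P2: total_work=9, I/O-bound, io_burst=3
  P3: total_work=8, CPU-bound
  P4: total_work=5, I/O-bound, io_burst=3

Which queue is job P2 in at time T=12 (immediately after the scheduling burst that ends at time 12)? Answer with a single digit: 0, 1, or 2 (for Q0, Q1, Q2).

Answer: 0

Derivation:
t=0-3: P1@Q0 runs 3, rem=7, quantum used, demote→Q1. Q0=[P2,P3,P4] Q1=[P1] Q2=[]
t=3-6: P2@Q0 runs 3, rem=6, I/O yield, promote→Q0. Q0=[P3,P4,P2] Q1=[P1] Q2=[]
t=6-9: P3@Q0 runs 3, rem=5, quantum used, demote→Q1. Q0=[P4,P2] Q1=[P1,P3] Q2=[]
t=9-12: P4@Q0 runs 3, rem=2, I/O yield, promote→Q0. Q0=[P2,P4] Q1=[P1,P3] Q2=[]
t=12-15: P2@Q0 runs 3, rem=3, I/O yield, promote→Q0. Q0=[P4,P2] Q1=[P1,P3] Q2=[]
t=15-17: P4@Q0 runs 2, rem=0, completes. Q0=[P2] Q1=[P1,P3] Q2=[]
t=17-20: P2@Q0 runs 3, rem=0, completes. Q0=[] Q1=[P1,P3] Q2=[]
t=20-26: P1@Q1 runs 6, rem=1, quantum used, demote→Q2. Q0=[] Q1=[P3] Q2=[P1]
t=26-31: P3@Q1 runs 5, rem=0, completes. Q0=[] Q1=[] Q2=[P1]
t=31-32: P1@Q2 runs 1, rem=0, completes. Q0=[] Q1=[] Q2=[]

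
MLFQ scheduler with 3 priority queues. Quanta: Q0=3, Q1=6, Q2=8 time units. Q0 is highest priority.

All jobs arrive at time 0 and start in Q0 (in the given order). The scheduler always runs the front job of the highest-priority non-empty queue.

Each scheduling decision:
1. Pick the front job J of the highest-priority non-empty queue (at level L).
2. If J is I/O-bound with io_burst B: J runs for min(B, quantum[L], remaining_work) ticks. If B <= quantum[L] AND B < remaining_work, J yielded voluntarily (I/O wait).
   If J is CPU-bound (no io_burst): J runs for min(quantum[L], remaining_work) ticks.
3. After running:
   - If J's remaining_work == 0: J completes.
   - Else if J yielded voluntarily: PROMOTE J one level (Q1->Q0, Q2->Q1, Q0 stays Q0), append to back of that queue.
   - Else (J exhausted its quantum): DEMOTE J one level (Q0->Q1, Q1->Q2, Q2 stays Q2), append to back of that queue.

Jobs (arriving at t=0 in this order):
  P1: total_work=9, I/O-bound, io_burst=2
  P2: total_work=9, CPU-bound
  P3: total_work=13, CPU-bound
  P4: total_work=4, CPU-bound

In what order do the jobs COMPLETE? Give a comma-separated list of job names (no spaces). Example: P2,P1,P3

Answer: P1,P2,P4,P3

Derivation:
t=0-2: P1@Q0 runs 2, rem=7, I/O yield, promote→Q0. Q0=[P2,P3,P4,P1] Q1=[] Q2=[]
t=2-5: P2@Q0 runs 3, rem=6, quantum used, demote→Q1. Q0=[P3,P4,P1] Q1=[P2] Q2=[]
t=5-8: P3@Q0 runs 3, rem=10, quantum used, demote→Q1. Q0=[P4,P1] Q1=[P2,P3] Q2=[]
t=8-11: P4@Q0 runs 3, rem=1, quantum used, demote→Q1. Q0=[P1] Q1=[P2,P3,P4] Q2=[]
t=11-13: P1@Q0 runs 2, rem=5, I/O yield, promote→Q0. Q0=[P1] Q1=[P2,P3,P4] Q2=[]
t=13-15: P1@Q0 runs 2, rem=3, I/O yield, promote→Q0. Q0=[P1] Q1=[P2,P3,P4] Q2=[]
t=15-17: P1@Q0 runs 2, rem=1, I/O yield, promote→Q0. Q0=[P1] Q1=[P2,P3,P4] Q2=[]
t=17-18: P1@Q0 runs 1, rem=0, completes. Q0=[] Q1=[P2,P3,P4] Q2=[]
t=18-24: P2@Q1 runs 6, rem=0, completes. Q0=[] Q1=[P3,P4] Q2=[]
t=24-30: P3@Q1 runs 6, rem=4, quantum used, demote→Q2. Q0=[] Q1=[P4] Q2=[P3]
t=30-31: P4@Q1 runs 1, rem=0, completes. Q0=[] Q1=[] Q2=[P3]
t=31-35: P3@Q2 runs 4, rem=0, completes. Q0=[] Q1=[] Q2=[]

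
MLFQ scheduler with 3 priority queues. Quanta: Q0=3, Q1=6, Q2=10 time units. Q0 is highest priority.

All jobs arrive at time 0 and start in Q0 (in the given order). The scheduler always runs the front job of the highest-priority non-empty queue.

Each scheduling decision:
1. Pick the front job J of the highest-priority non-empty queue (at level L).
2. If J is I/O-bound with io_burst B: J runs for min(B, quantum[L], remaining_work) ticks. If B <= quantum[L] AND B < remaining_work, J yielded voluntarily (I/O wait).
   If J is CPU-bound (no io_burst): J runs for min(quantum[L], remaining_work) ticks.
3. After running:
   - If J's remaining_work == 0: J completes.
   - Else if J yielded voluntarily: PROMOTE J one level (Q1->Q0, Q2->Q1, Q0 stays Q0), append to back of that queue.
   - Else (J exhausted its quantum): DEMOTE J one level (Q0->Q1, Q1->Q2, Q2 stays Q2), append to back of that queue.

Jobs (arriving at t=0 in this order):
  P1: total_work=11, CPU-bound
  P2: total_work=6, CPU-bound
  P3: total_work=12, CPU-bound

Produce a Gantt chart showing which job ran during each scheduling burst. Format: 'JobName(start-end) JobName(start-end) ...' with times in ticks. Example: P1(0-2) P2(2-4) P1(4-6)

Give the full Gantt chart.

Answer: P1(0-3) P2(3-6) P3(6-9) P1(9-15) P2(15-18) P3(18-24) P1(24-26) P3(26-29)

Derivation:
t=0-3: P1@Q0 runs 3, rem=8, quantum used, demote→Q1. Q0=[P2,P3] Q1=[P1] Q2=[]
t=3-6: P2@Q0 runs 3, rem=3, quantum used, demote→Q1. Q0=[P3] Q1=[P1,P2] Q2=[]
t=6-9: P3@Q0 runs 3, rem=9, quantum used, demote→Q1. Q0=[] Q1=[P1,P2,P3] Q2=[]
t=9-15: P1@Q1 runs 6, rem=2, quantum used, demote→Q2. Q0=[] Q1=[P2,P3] Q2=[P1]
t=15-18: P2@Q1 runs 3, rem=0, completes. Q0=[] Q1=[P3] Q2=[P1]
t=18-24: P3@Q1 runs 6, rem=3, quantum used, demote→Q2. Q0=[] Q1=[] Q2=[P1,P3]
t=24-26: P1@Q2 runs 2, rem=0, completes. Q0=[] Q1=[] Q2=[P3]
t=26-29: P3@Q2 runs 3, rem=0, completes. Q0=[] Q1=[] Q2=[]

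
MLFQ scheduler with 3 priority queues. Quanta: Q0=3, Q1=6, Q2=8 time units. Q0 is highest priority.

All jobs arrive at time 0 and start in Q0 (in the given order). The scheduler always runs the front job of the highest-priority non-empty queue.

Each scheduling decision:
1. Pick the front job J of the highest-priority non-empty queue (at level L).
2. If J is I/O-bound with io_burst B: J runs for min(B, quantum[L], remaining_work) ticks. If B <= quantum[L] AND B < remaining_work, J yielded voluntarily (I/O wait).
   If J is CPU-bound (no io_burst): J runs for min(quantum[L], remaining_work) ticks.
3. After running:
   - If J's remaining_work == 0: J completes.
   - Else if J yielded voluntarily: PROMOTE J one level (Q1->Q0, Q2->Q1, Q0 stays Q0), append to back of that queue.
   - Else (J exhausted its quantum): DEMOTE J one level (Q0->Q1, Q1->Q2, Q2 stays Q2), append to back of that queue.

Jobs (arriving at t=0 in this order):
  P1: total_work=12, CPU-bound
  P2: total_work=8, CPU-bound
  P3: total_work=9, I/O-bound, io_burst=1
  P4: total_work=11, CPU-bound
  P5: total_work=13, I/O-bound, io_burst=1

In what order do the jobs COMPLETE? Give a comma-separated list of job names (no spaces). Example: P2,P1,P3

t=0-3: P1@Q0 runs 3, rem=9, quantum used, demote→Q1. Q0=[P2,P3,P4,P5] Q1=[P1] Q2=[]
t=3-6: P2@Q0 runs 3, rem=5, quantum used, demote→Q1. Q0=[P3,P4,P5] Q1=[P1,P2] Q2=[]
t=6-7: P3@Q0 runs 1, rem=8, I/O yield, promote→Q0. Q0=[P4,P5,P3] Q1=[P1,P2] Q2=[]
t=7-10: P4@Q0 runs 3, rem=8, quantum used, demote→Q1. Q0=[P5,P3] Q1=[P1,P2,P4] Q2=[]
t=10-11: P5@Q0 runs 1, rem=12, I/O yield, promote→Q0. Q0=[P3,P5] Q1=[P1,P2,P4] Q2=[]
t=11-12: P3@Q0 runs 1, rem=7, I/O yield, promote→Q0. Q0=[P5,P3] Q1=[P1,P2,P4] Q2=[]
t=12-13: P5@Q0 runs 1, rem=11, I/O yield, promote→Q0. Q0=[P3,P5] Q1=[P1,P2,P4] Q2=[]
t=13-14: P3@Q0 runs 1, rem=6, I/O yield, promote→Q0. Q0=[P5,P3] Q1=[P1,P2,P4] Q2=[]
t=14-15: P5@Q0 runs 1, rem=10, I/O yield, promote→Q0. Q0=[P3,P5] Q1=[P1,P2,P4] Q2=[]
t=15-16: P3@Q0 runs 1, rem=5, I/O yield, promote→Q0. Q0=[P5,P3] Q1=[P1,P2,P4] Q2=[]
t=16-17: P5@Q0 runs 1, rem=9, I/O yield, promote→Q0. Q0=[P3,P5] Q1=[P1,P2,P4] Q2=[]
t=17-18: P3@Q0 runs 1, rem=4, I/O yield, promote→Q0. Q0=[P5,P3] Q1=[P1,P2,P4] Q2=[]
t=18-19: P5@Q0 runs 1, rem=8, I/O yield, promote→Q0. Q0=[P3,P5] Q1=[P1,P2,P4] Q2=[]
t=19-20: P3@Q0 runs 1, rem=3, I/O yield, promote→Q0. Q0=[P5,P3] Q1=[P1,P2,P4] Q2=[]
t=20-21: P5@Q0 runs 1, rem=7, I/O yield, promote→Q0. Q0=[P3,P5] Q1=[P1,P2,P4] Q2=[]
t=21-22: P3@Q0 runs 1, rem=2, I/O yield, promote→Q0. Q0=[P5,P3] Q1=[P1,P2,P4] Q2=[]
t=22-23: P5@Q0 runs 1, rem=6, I/O yield, promote→Q0. Q0=[P3,P5] Q1=[P1,P2,P4] Q2=[]
t=23-24: P3@Q0 runs 1, rem=1, I/O yield, promote→Q0. Q0=[P5,P3] Q1=[P1,P2,P4] Q2=[]
t=24-25: P5@Q0 runs 1, rem=5, I/O yield, promote→Q0. Q0=[P3,P5] Q1=[P1,P2,P4] Q2=[]
t=25-26: P3@Q0 runs 1, rem=0, completes. Q0=[P5] Q1=[P1,P2,P4] Q2=[]
t=26-27: P5@Q0 runs 1, rem=4, I/O yield, promote→Q0. Q0=[P5] Q1=[P1,P2,P4] Q2=[]
t=27-28: P5@Q0 runs 1, rem=3, I/O yield, promote→Q0. Q0=[P5] Q1=[P1,P2,P4] Q2=[]
t=28-29: P5@Q0 runs 1, rem=2, I/O yield, promote→Q0. Q0=[P5] Q1=[P1,P2,P4] Q2=[]
t=29-30: P5@Q0 runs 1, rem=1, I/O yield, promote→Q0. Q0=[P5] Q1=[P1,P2,P4] Q2=[]
t=30-31: P5@Q0 runs 1, rem=0, completes. Q0=[] Q1=[P1,P2,P4] Q2=[]
t=31-37: P1@Q1 runs 6, rem=3, quantum used, demote→Q2. Q0=[] Q1=[P2,P4] Q2=[P1]
t=37-42: P2@Q1 runs 5, rem=0, completes. Q0=[] Q1=[P4] Q2=[P1]
t=42-48: P4@Q1 runs 6, rem=2, quantum used, demote→Q2. Q0=[] Q1=[] Q2=[P1,P4]
t=48-51: P1@Q2 runs 3, rem=0, completes. Q0=[] Q1=[] Q2=[P4]
t=51-53: P4@Q2 runs 2, rem=0, completes. Q0=[] Q1=[] Q2=[]

Answer: P3,P5,P2,P1,P4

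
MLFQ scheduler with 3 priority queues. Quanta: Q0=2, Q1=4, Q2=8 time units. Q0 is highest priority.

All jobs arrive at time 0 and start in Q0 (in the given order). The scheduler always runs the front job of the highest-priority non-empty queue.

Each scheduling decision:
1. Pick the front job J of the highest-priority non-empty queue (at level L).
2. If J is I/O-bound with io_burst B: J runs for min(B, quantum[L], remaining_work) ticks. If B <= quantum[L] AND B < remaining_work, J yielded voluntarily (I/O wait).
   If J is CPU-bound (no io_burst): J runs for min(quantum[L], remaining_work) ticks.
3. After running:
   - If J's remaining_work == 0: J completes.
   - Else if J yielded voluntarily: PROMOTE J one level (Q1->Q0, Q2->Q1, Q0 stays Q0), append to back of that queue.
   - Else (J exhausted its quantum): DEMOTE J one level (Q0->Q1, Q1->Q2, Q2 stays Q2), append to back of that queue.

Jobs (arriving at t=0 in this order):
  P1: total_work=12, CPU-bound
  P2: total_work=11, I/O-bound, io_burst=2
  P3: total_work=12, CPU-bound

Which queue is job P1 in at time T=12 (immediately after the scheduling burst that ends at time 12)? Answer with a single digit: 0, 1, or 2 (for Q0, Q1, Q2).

t=0-2: P1@Q0 runs 2, rem=10, quantum used, demote→Q1. Q0=[P2,P3] Q1=[P1] Q2=[]
t=2-4: P2@Q0 runs 2, rem=9, I/O yield, promote→Q0. Q0=[P3,P2] Q1=[P1] Q2=[]
t=4-6: P3@Q0 runs 2, rem=10, quantum used, demote→Q1. Q0=[P2] Q1=[P1,P3] Q2=[]
t=6-8: P2@Q0 runs 2, rem=7, I/O yield, promote→Q0. Q0=[P2] Q1=[P1,P3] Q2=[]
t=8-10: P2@Q0 runs 2, rem=5, I/O yield, promote→Q0. Q0=[P2] Q1=[P1,P3] Q2=[]
t=10-12: P2@Q0 runs 2, rem=3, I/O yield, promote→Q0. Q0=[P2] Q1=[P1,P3] Q2=[]
t=12-14: P2@Q0 runs 2, rem=1, I/O yield, promote→Q0. Q0=[P2] Q1=[P1,P3] Q2=[]
t=14-15: P2@Q0 runs 1, rem=0, completes. Q0=[] Q1=[P1,P3] Q2=[]
t=15-19: P1@Q1 runs 4, rem=6, quantum used, demote→Q2. Q0=[] Q1=[P3] Q2=[P1]
t=19-23: P3@Q1 runs 4, rem=6, quantum used, demote→Q2. Q0=[] Q1=[] Q2=[P1,P3]
t=23-29: P1@Q2 runs 6, rem=0, completes. Q0=[] Q1=[] Q2=[P3]
t=29-35: P3@Q2 runs 6, rem=0, completes. Q0=[] Q1=[] Q2=[]

Answer: 1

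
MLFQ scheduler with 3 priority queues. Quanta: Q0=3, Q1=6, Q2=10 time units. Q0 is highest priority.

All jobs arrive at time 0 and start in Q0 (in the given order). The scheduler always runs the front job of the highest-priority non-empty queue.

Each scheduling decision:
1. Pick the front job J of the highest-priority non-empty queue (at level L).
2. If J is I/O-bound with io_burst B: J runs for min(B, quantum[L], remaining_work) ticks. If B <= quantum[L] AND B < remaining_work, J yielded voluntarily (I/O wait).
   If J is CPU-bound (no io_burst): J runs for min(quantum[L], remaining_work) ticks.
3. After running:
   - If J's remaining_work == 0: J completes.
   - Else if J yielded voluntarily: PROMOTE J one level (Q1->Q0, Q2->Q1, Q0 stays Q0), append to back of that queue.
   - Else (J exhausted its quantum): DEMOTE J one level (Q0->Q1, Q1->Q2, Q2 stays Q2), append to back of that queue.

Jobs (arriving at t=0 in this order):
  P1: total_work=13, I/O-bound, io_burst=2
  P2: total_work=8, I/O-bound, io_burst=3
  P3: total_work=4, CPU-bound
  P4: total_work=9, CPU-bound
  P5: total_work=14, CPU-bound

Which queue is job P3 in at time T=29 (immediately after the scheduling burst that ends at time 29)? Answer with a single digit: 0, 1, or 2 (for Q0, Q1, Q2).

Answer: 1

Derivation:
t=0-2: P1@Q0 runs 2, rem=11, I/O yield, promote→Q0. Q0=[P2,P3,P4,P5,P1] Q1=[] Q2=[]
t=2-5: P2@Q0 runs 3, rem=5, I/O yield, promote→Q0. Q0=[P3,P4,P5,P1,P2] Q1=[] Q2=[]
t=5-8: P3@Q0 runs 3, rem=1, quantum used, demote→Q1. Q0=[P4,P5,P1,P2] Q1=[P3] Q2=[]
t=8-11: P4@Q0 runs 3, rem=6, quantum used, demote→Q1. Q0=[P5,P1,P2] Q1=[P3,P4] Q2=[]
t=11-14: P5@Q0 runs 3, rem=11, quantum used, demote→Q1. Q0=[P1,P2] Q1=[P3,P4,P5] Q2=[]
t=14-16: P1@Q0 runs 2, rem=9, I/O yield, promote→Q0. Q0=[P2,P1] Q1=[P3,P4,P5] Q2=[]
t=16-19: P2@Q0 runs 3, rem=2, I/O yield, promote→Q0. Q0=[P1,P2] Q1=[P3,P4,P5] Q2=[]
t=19-21: P1@Q0 runs 2, rem=7, I/O yield, promote→Q0. Q0=[P2,P1] Q1=[P3,P4,P5] Q2=[]
t=21-23: P2@Q0 runs 2, rem=0, completes. Q0=[P1] Q1=[P3,P4,P5] Q2=[]
t=23-25: P1@Q0 runs 2, rem=5, I/O yield, promote→Q0. Q0=[P1] Q1=[P3,P4,P5] Q2=[]
t=25-27: P1@Q0 runs 2, rem=3, I/O yield, promote→Q0. Q0=[P1] Q1=[P3,P4,P5] Q2=[]
t=27-29: P1@Q0 runs 2, rem=1, I/O yield, promote→Q0. Q0=[P1] Q1=[P3,P4,P5] Q2=[]
t=29-30: P1@Q0 runs 1, rem=0, completes. Q0=[] Q1=[P3,P4,P5] Q2=[]
t=30-31: P3@Q1 runs 1, rem=0, completes. Q0=[] Q1=[P4,P5] Q2=[]
t=31-37: P4@Q1 runs 6, rem=0, completes. Q0=[] Q1=[P5] Q2=[]
t=37-43: P5@Q1 runs 6, rem=5, quantum used, demote→Q2. Q0=[] Q1=[] Q2=[P5]
t=43-48: P5@Q2 runs 5, rem=0, completes. Q0=[] Q1=[] Q2=[]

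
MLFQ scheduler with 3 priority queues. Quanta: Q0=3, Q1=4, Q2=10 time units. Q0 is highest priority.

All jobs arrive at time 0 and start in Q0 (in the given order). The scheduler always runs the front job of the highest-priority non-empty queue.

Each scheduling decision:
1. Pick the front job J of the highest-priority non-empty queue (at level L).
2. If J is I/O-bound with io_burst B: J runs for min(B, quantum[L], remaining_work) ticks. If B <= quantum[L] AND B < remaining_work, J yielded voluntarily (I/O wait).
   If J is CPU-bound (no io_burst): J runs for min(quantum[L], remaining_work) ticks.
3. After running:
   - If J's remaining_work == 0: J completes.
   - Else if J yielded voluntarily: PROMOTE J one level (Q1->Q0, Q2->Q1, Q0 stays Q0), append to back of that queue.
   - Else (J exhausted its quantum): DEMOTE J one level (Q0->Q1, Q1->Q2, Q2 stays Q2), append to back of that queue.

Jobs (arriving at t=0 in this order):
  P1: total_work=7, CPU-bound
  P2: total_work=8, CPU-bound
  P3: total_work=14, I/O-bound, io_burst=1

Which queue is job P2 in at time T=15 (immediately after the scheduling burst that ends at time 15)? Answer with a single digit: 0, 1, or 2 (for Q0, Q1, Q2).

Answer: 1

Derivation:
t=0-3: P1@Q0 runs 3, rem=4, quantum used, demote→Q1. Q0=[P2,P3] Q1=[P1] Q2=[]
t=3-6: P2@Q0 runs 3, rem=5, quantum used, demote→Q1. Q0=[P3] Q1=[P1,P2] Q2=[]
t=6-7: P3@Q0 runs 1, rem=13, I/O yield, promote→Q0. Q0=[P3] Q1=[P1,P2] Q2=[]
t=7-8: P3@Q0 runs 1, rem=12, I/O yield, promote→Q0. Q0=[P3] Q1=[P1,P2] Q2=[]
t=8-9: P3@Q0 runs 1, rem=11, I/O yield, promote→Q0. Q0=[P3] Q1=[P1,P2] Q2=[]
t=9-10: P3@Q0 runs 1, rem=10, I/O yield, promote→Q0. Q0=[P3] Q1=[P1,P2] Q2=[]
t=10-11: P3@Q0 runs 1, rem=9, I/O yield, promote→Q0. Q0=[P3] Q1=[P1,P2] Q2=[]
t=11-12: P3@Q0 runs 1, rem=8, I/O yield, promote→Q0. Q0=[P3] Q1=[P1,P2] Q2=[]
t=12-13: P3@Q0 runs 1, rem=7, I/O yield, promote→Q0. Q0=[P3] Q1=[P1,P2] Q2=[]
t=13-14: P3@Q0 runs 1, rem=6, I/O yield, promote→Q0. Q0=[P3] Q1=[P1,P2] Q2=[]
t=14-15: P3@Q0 runs 1, rem=5, I/O yield, promote→Q0. Q0=[P3] Q1=[P1,P2] Q2=[]
t=15-16: P3@Q0 runs 1, rem=4, I/O yield, promote→Q0. Q0=[P3] Q1=[P1,P2] Q2=[]
t=16-17: P3@Q0 runs 1, rem=3, I/O yield, promote→Q0. Q0=[P3] Q1=[P1,P2] Q2=[]
t=17-18: P3@Q0 runs 1, rem=2, I/O yield, promote→Q0. Q0=[P3] Q1=[P1,P2] Q2=[]
t=18-19: P3@Q0 runs 1, rem=1, I/O yield, promote→Q0. Q0=[P3] Q1=[P1,P2] Q2=[]
t=19-20: P3@Q0 runs 1, rem=0, completes. Q0=[] Q1=[P1,P2] Q2=[]
t=20-24: P1@Q1 runs 4, rem=0, completes. Q0=[] Q1=[P2] Q2=[]
t=24-28: P2@Q1 runs 4, rem=1, quantum used, demote→Q2. Q0=[] Q1=[] Q2=[P2]
t=28-29: P2@Q2 runs 1, rem=0, completes. Q0=[] Q1=[] Q2=[]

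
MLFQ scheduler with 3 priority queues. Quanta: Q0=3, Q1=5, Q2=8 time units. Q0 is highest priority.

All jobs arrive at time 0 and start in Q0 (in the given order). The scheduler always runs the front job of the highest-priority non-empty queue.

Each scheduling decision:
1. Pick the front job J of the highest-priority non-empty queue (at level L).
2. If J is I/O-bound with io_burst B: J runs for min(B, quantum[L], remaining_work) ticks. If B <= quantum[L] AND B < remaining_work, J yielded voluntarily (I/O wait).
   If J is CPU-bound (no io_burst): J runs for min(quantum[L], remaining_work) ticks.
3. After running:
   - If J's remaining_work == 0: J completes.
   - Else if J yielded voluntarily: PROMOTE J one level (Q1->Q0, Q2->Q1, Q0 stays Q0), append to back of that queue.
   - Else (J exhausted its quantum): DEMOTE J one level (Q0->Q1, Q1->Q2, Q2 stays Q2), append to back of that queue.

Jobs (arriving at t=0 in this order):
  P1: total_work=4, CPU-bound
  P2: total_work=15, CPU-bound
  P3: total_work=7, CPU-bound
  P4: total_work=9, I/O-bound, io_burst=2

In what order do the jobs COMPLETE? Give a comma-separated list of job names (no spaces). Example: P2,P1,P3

t=0-3: P1@Q0 runs 3, rem=1, quantum used, demote→Q1. Q0=[P2,P3,P4] Q1=[P1] Q2=[]
t=3-6: P2@Q0 runs 3, rem=12, quantum used, demote→Q1. Q0=[P3,P4] Q1=[P1,P2] Q2=[]
t=6-9: P3@Q0 runs 3, rem=4, quantum used, demote→Q1. Q0=[P4] Q1=[P1,P2,P3] Q2=[]
t=9-11: P4@Q0 runs 2, rem=7, I/O yield, promote→Q0. Q0=[P4] Q1=[P1,P2,P3] Q2=[]
t=11-13: P4@Q0 runs 2, rem=5, I/O yield, promote→Q0. Q0=[P4] Q1=[P1,P2,P3] Q2=[]
t=13-15: P4@Q0 runs 2, rem=3, I/O yield, promote→Q0. Q0=[P4] Q1=[P1,P2,P3] Q2=[]
t=15-17: P4@Q0 runs 2, rem=1, I/O yield, promote→Q0. Q0=[P4] Q1=[P1,P2,P3] Q2=[]
t=17-18: P4@Q0 runs 1, rem=0, completes. Q0=[] Q1=[P1,P2,P3] Q2=[]
t=18-19: P1@Q1 runs 1, rem=0, completes. Q0=[] Q1=[P2,P3] Q2=[]
t=19-24: P2@Q1 runs 5, rem=7, quantum used, demote→Q2. Q0=[] Q1=[P3] Q2=[P2]
t=24-28: P3@Q1 runs 4, rem=0, completes. Q0=[] Q1=[] Q2=[P2]
t=28-35: P2@Q2 runs 7, rem=0, completes. Q0=[] Q1=[] Q2=[]

Answer: P4,P1,P3,P2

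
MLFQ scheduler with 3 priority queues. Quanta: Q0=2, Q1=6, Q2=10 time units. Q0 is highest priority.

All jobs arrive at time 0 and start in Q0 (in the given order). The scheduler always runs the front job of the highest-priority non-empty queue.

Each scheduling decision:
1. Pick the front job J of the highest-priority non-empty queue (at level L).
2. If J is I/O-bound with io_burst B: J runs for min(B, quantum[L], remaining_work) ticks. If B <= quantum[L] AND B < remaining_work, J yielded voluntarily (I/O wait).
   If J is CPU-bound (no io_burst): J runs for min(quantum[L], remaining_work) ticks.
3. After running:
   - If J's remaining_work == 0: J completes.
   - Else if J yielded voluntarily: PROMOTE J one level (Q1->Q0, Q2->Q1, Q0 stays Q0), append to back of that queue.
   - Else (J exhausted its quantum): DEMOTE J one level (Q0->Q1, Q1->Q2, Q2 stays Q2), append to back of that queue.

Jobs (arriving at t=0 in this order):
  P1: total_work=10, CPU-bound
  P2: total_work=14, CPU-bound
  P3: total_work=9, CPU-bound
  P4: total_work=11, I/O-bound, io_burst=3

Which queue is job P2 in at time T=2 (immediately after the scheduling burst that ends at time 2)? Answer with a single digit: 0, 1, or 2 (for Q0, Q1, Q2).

Answer: 0

Derivation:
t=0-2: P1@Q0 runs 2, rem=8, quantum used, demote→Q1. Q0=[P2,P3,P4] Q1=[P1] Q2=[]
t=2-4: P2@Q0 runs 2, rem=12, quantum used, demote→Q1. Q0=[P3,P4] Q1=[P1,P2] Q2=[]
t=4-6: P3@Q0 runs 2, rem=7, quantum used, demote→Q1. Q0=[P4] Q1=[P1,P2,P3] Q2=[]
t=6-8: P4@Q0 runs 2, rem=9, quantum used, demote→Q1. Q0=[] Q1=[P1,P2,P3,P4] Q2=[]
t=8-14: P1@Q1 runs 6, rem=2, quantum used, demote→Q2. Q0=[] Q1=[P2,P3,P4] Q2=[P1]
t=14-20: P2@Q1 runs 6, rem=6, quantum used, demote→Q2. Q0=[] Q1=[P3,P4] Q2=[P1,P2]
t=20-26: P3@Q1 runs 6, rem=1, quantum used, demote→Q2. Q0=[] Q1=[P4] Q2=[P1,P2,P3]
t=26-29: P4@Q1 runs 3, rem=6, I/O yield, promote→Q0. Q0=[P4] Q1=[] Q2=[P1,P2,P3]
t=29-31: P4@Q0 runs 2, rem=4, quantum used, demote→Q1. Q0=[] Q1=[P4] Q2=[P1,P2,P3]
t=31-34: P4@Q1 runs 3, rem=1, I/O yield, promote→Q0. Q0=[P4] Q1=[] Q2=[P1,P2,P3]
t=34-35: P4@Q0 runs 1, rem=0, completes. Q0=[] Q1=[] Q2=[P1,P2,P3]
t=35-37: P1@Q2 runs 2, rem=0, completes. Q0=[] Q1=[] Q2=[P2,P3]
t=37-43: P2@Q2 runs 6, rem=0, completes. Q0=[] Q1=[] Q2=[P3]
t=43-44: P3@Q2 runs 1, rem=0, completes. Q0=[] Q1=[] Q2=[]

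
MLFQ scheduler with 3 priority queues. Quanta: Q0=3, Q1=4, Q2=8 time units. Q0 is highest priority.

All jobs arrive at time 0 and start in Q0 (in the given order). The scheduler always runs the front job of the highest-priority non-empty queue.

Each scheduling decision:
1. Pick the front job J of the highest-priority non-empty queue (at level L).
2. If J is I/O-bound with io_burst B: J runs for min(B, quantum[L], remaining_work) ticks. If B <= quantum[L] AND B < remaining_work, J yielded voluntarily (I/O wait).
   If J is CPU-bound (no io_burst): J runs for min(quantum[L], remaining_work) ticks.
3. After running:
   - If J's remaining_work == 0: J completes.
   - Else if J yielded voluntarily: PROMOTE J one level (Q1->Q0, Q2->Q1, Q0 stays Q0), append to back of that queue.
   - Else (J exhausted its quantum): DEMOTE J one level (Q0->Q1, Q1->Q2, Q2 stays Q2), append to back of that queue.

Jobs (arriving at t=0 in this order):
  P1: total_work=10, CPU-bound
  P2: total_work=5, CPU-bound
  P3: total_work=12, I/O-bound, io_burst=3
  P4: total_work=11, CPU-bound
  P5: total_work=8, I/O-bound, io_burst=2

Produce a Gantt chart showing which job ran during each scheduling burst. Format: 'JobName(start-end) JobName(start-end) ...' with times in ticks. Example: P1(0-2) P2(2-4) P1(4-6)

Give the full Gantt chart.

t=0-3: P1@Q0 runs 3, rem=7, quantum used, demote→Q1. Q0=[P2,P3,P4,P5] Q1=[P1] Q2=[]
t=3-6: P2@Q0 runs 3, rem=2, quantum used, demote→Q1. Q0=[P3,P4,P5] Q1=[P1,P2] Q2=[]
t=6-9: P3@Q0 runs 3, rem=9, I/O yield, promote→Q0. Q0=[P4,P5,P3] Q1=[P1,P2] Q2=[]
t=9-12: P4@Q0 runs 3, rem=8, quantum used, demote→Q1. Q0=[P5,P3] Q1=[P1,P2,P4] Q2=[]
t=12-14: P5@Q0 runs 2, rem=6, I/O yield, promote→Q0. Q0=[P3,P5] Q1=[P1,P2,P4] Q2=[]
t=14-17: P3@Q0 runs 3, rem=6, I/O yield, promote→Q0. Q0=[P5,P3] Q1=[P1,P2,P4] Q2=[]
t=17-19: P5@Q0 runs 2, rem=4, I/O yield, promote→Q0. Q0=[P3,P5] Q1=[P1,P2,P4] Q2=[]
t=19-22: P3@Q0 runs 3, rem=3, I/O yield, promote→Q0. Q0=[P5,P3] Q1=[P1,P2,P4] Q2=[]
t=22-24: P5@Q0 runs 2, rem=2, I/O yield, promote→Q0. Q0=[P3,P5] Q1=[P1,P2,P4] Q2=[]
t=24-27: P3@Q0 runs 3, rem=0, completes. Q0=[P5] Q1=[P1,P2,P4] Q2=[]
t=27-29: P5@Q0 runs 2, rem=0, completes. Q0=[] Q1=[P1,P2,P4] Q2=[]
t=29-33: P1@Q1 runs 4, rem=3, quantum used, demote→Q2. Q0=[] Q1=[P2,P4] Q2=[P1]
t=33-35: P2@Q1 runs 2, rem=0, completes. Q0=[] Q1=[P4] Q2=[P1]
t=35-39: P4@Q1 runs 4, rem=4, quantum used, demote→Q2. Q0=[] Q1=[] Q2=[P1,P4]
t=39-42: P1@Q2 runs 3, rem=0, completes. Q0=[] Q1=[] Q2=[P4]
t=42-46: P4@Q2 runs 4, rem=0, completes. Q0=[] Q1=[] Q2=[]

Answer: P1(0-3) P2(3-6) P3(6-9) P4(9-12) P5(12-14) P3(14-17) P5(17-19) P3(19-22) P5(22-24) P3(24-27) P5(27-29) P1(29-33) P2(33-35) P4(35-39) P1(39-42) P4(42-46)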